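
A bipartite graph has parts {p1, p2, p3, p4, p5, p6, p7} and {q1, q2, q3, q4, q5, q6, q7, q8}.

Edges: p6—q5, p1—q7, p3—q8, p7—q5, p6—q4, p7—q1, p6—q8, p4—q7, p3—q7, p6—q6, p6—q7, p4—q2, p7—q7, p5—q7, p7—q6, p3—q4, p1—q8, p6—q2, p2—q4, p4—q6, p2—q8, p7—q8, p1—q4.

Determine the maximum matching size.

A valid assignment of size 6: p1–q7, p2–q4, p3–q8, p4–q2, p6–q5, p7–q6.
The set {p1, p2, p3, p5} has only 3 neighbours ({q4, q7, q8}), so by Hall's theorem at most 6 of the 7 left vertices can be matched.

6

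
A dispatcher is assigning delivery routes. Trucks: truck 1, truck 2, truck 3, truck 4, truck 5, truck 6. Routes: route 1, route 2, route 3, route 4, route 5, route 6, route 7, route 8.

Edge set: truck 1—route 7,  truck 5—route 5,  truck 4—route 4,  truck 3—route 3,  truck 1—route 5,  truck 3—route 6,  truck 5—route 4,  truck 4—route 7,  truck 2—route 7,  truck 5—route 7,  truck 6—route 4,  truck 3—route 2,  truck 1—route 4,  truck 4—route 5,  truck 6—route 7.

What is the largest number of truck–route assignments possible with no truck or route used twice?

For example, pair truck 1-route 5, truck 2-route 7, truck 3-route 2, truck 4-route 4.
The set {truck 1, truck 2, truck 4, truck 5, truck 6} has only 3 neighbours ({route 4, route 5, route 7}), so by Hall's theorem at most 4 of the 6 trucks can be matched.

4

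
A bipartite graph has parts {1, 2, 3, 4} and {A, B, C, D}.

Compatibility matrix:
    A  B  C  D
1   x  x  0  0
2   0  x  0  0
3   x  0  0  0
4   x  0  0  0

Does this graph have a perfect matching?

The set {1, 2, 3, 4} has only 2 neighbours ({A, B}), so by Hall's theorem at most 2 of the 4 left vertices can be matched.
Hence no matching covers every left vertex.

No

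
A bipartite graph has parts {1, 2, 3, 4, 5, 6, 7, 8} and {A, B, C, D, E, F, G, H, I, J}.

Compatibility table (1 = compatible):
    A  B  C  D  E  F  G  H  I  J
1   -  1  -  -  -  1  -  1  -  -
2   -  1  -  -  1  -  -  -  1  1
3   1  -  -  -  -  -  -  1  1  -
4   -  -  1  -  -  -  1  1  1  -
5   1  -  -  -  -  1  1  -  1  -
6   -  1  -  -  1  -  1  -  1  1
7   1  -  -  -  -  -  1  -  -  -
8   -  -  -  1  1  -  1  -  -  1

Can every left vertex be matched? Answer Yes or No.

For example, pair 1→F, 2→B, 3→A, 4→C, 5→I, 6→J, 7→G, 8→E.
All 8 left vertices are covered.

Yes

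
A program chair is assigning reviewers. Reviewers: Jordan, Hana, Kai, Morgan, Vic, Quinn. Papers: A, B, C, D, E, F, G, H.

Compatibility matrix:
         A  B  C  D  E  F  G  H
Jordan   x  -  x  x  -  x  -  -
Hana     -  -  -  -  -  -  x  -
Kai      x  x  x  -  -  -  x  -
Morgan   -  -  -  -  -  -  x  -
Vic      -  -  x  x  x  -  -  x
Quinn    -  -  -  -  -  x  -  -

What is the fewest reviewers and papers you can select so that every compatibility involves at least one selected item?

{Jordan, Kai, Vic, Quinn, G} is a vertex cover of size 5: every edge has an endpoint in this set.
No smaller cover exists because Jordan–C, Hana–G, Kai–B, Vic–E, Quinn–F is a matching of size 5, and a cover must include an endpoint of each of these disjoint edges (König's theorem).

5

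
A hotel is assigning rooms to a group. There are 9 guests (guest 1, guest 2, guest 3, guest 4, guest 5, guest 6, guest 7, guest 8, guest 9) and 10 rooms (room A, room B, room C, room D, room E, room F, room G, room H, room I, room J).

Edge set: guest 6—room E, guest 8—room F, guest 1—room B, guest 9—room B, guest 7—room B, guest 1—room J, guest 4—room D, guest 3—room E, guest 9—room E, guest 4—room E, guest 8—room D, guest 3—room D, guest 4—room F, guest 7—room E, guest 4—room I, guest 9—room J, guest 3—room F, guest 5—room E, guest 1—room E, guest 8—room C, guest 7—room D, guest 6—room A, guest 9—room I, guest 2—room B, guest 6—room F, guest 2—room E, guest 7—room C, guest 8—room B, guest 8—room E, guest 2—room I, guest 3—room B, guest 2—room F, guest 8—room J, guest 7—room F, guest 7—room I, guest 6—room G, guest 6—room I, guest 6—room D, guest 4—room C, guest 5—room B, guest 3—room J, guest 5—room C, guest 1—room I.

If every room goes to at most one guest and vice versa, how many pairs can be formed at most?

8

For example, pair guest 1→room E, guest 2→room B, guest 3→room D, guest 4→room F, guest 5→room C, guest 6→room A, guest 7→room I, guest 8→room J.
The set {guest 1, guest 2, guest 3, guest 4, guest 5, guest 7, guest 8, guest 9} has only 7 neighbours ({room B, room C, room D, room E, room F, room I, room J}), so by Hall's theorem at most 8 of the 9 guests can be matched.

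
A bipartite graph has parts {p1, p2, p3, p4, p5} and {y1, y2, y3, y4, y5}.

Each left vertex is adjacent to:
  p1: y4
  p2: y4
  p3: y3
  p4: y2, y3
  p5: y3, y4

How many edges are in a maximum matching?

3

A valid assignment of size 3: p1→y4, p3→y3, p4→y2.
The set {p1, p2, p3, p5} has only 2 neighbours ({y3, y4}), so by Hall's theorem at most 3 of the 5 left vertices can be matched.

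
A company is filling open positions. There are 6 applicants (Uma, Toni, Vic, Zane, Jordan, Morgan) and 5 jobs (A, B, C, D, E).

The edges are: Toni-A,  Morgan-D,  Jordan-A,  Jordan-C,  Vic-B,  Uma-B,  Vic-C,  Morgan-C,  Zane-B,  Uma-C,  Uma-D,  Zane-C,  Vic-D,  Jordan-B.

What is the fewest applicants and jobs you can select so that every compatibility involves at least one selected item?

4

A maximum matching has 4 edges (e.g. Uma–D, Toni–A, Vic–C, Zane–B).
By König's theorem the minimum vertex cover has the same size. One such cover is {A, B, C, D}.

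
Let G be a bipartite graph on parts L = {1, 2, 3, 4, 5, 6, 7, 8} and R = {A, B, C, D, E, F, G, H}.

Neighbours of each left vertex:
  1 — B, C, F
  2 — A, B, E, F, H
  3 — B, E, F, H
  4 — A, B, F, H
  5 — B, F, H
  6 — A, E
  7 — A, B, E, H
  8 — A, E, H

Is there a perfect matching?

No

The set {2, 3, 4, 5, 6, 7, 8} has only 5 neighbours ({A, B, E, F, H}), so by Hall's theorem at most 6 of the 8 left vertices can be matched.
Hence no matching covers every left vertex.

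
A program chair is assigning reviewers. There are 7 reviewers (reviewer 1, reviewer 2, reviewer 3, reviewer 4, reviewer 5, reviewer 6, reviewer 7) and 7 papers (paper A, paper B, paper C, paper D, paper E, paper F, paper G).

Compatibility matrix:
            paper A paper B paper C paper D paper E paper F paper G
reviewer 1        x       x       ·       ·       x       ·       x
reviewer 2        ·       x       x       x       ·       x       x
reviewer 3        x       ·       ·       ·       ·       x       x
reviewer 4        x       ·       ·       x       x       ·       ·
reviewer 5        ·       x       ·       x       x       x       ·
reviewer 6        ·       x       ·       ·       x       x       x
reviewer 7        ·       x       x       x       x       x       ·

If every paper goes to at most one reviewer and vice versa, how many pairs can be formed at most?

For example, pair reviewer 1-paper E, reviewer 2-paper C, reviewer 3-paper F, reviewer 4-paper A, reviewer 5-paper D, reviewer 6-paper G, reviewer 7-paper B.
All 7 reviewers are matched, so no larger matching exists.

7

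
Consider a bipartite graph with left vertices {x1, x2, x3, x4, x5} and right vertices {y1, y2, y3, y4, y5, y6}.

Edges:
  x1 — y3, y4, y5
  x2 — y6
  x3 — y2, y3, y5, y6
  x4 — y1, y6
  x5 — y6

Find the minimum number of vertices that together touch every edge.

A maximum matching has 4 edges (e.g. x1–y4, x2–y6, x3–y3, x4–y1).
By König's theorem the minimum vertex cover has the same size. One such cover is {x1, x3, x4, y6}.

4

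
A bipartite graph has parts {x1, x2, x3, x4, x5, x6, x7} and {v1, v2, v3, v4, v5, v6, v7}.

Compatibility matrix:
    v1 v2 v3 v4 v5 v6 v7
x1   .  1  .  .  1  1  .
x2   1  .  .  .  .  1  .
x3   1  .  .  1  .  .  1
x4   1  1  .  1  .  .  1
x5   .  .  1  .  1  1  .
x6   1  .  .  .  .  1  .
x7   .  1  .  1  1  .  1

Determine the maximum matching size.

A valid assignment of size 7: x1→v5, x2→v1, x3→v4, x4→v7, x5→v3, x6→v6, x7→v2.
All 7 left vertices are matched, so no larger matching exists.

7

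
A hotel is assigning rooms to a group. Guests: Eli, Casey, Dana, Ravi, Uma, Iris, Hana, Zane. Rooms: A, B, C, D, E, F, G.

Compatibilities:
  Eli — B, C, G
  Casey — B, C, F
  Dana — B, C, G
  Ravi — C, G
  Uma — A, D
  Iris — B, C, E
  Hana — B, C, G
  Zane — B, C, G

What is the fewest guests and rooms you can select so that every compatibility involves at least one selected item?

6

The 6 edges Eli–B, Casey–F, Dana–G, Ravi–C, Uma–D, Iris–E form a matching, so any vertex cover needs at least 6 vertices (one per matched edge).
Conversely {Casey, Uma, Iris, B, C, G} meets every edge and has exactly 6 vertices, so 6 is optimal.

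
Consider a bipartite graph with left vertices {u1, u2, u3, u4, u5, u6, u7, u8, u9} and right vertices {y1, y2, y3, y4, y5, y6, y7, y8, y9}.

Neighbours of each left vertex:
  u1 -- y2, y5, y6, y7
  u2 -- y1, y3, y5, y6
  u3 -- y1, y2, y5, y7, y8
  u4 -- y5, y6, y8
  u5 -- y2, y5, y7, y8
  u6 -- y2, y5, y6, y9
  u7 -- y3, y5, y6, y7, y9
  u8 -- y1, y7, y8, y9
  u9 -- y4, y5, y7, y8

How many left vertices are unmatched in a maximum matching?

0

One maximum matching: u1–y2, u2–y5, u3–y7, u4–y6, u5–y8, u6–y9, u7–y3, u8–y1, u9–y4.
All 9 left vertices are matched, so no larger matching exists.
That matches 9 of the 9, leaving 0 unmatched; no matching can do better.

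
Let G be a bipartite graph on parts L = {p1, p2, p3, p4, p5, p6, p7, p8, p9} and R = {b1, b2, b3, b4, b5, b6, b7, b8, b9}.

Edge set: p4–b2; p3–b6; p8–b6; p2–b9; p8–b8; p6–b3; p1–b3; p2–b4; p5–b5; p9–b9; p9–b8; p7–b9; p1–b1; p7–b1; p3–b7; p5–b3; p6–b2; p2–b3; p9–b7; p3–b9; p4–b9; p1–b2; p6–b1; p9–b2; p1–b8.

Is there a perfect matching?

For example, pair p1-b3, p2-b4, p3-b7, p4-b9, p5-b5, p6-b2, p7-b1, p8-b6, p9-b8.
Every left vertex is matched, so this is a perfect matching.

Yes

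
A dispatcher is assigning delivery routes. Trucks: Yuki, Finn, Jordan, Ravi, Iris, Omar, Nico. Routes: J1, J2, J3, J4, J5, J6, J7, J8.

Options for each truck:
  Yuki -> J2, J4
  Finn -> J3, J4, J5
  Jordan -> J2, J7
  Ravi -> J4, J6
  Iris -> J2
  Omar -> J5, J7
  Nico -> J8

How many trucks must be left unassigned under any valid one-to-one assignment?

0

A valid assignment of size 7: Yuki-J4, Finn-J3, Jordan-J7, Ravi-J6, Iris-J2, Omar-J5, Nico-J8.
All 7 trucks are matched, so no larger matching exists.
That matches 7 of the 7, leaving 0 unmatched; no matching can do better.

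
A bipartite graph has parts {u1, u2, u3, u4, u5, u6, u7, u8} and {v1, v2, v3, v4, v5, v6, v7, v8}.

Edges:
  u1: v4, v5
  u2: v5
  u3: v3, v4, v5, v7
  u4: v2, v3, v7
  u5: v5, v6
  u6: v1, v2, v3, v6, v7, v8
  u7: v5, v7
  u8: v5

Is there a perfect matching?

The set {u2, u8} has only 1 neighbour ({v5}), so by Hall's theorem at most 7 of the 8 left vertices can be matched.
Hence no matching covers every left vertex.

No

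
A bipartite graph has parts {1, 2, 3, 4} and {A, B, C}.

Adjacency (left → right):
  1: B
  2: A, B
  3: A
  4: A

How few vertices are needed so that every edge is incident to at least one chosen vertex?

2

{A, B} is a vertex cover of size 2: every edge has an endpoint in this set.
No smaller cover exists because 1–B, 2–A is a matching of size 2, and a cover must include an endpoint of each of these disjoint edges (König's theorem).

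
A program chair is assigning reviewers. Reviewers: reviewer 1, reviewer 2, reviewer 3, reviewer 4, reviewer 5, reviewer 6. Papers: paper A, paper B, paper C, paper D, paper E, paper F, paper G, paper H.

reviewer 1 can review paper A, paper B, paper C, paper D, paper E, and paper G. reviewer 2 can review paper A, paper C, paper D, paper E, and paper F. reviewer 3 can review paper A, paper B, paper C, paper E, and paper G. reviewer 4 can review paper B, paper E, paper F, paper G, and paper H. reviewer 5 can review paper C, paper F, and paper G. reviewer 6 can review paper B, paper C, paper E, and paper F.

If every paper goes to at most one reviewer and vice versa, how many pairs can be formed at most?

One maximum matching: reviewer 1–paper G, reviewer 2–paper D, reviewer 3–paper B, reviewer 4–paper F, reviewer 5–paper C, reviewer 6–paper E.
This saturates every reviewer, so 6 is the maximum.

6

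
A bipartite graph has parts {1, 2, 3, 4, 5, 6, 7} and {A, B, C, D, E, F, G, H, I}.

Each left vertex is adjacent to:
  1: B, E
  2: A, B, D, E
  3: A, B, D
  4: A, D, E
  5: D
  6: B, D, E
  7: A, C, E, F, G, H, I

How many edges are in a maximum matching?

5

A valid assignment of size 5: 1–B, 2–A, 3–D, 4–E, 7–G.
The set {1, 2, 3, 4, 5, 6} has only 4 neighbours ({A, B, D, E}), so by Hall's theorem at most 5 of the 7 left vertices can be matched.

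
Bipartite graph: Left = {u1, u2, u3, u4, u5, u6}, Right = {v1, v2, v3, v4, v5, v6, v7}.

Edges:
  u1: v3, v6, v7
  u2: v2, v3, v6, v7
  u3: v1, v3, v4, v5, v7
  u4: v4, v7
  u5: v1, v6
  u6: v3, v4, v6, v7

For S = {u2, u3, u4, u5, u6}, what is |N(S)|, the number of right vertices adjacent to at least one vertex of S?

The union of neighbours of {u2, u3, u4, u5, u6} is {v1, v2, v3, v4, v5, v6, v7}, which has 7 elements.
Since |N(S)| = 7 ≥ |S| = 5, Hall's condition holds for this subset.

7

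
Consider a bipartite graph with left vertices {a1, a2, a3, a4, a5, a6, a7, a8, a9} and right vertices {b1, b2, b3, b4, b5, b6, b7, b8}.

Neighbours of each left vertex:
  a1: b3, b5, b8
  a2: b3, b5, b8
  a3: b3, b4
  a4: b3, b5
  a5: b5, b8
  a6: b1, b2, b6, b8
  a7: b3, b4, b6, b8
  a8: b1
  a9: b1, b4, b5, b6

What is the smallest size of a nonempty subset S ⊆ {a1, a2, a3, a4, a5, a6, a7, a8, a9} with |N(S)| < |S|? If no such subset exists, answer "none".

Take S = {a1, a2, a4, a5}. Its neighbourhood is {b3, b5, b8}, so |N(S)| = 3 < |S| = 4.
Every subset of size less than 4 has at least as many neighbours as members, so 4 is the minimum.

4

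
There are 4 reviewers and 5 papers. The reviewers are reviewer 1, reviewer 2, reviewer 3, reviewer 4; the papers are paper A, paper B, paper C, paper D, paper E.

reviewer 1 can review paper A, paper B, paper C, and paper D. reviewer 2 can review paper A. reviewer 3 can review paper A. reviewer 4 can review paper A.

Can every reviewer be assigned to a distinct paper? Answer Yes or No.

No

The set {reviewer 2, reviewer 3, reviewer 4} has only 1 neighbour ({paper A}), so by Hall's theorem at most 2 of the 4 reviewers can be matched.
Hence no matching covers every reviewer.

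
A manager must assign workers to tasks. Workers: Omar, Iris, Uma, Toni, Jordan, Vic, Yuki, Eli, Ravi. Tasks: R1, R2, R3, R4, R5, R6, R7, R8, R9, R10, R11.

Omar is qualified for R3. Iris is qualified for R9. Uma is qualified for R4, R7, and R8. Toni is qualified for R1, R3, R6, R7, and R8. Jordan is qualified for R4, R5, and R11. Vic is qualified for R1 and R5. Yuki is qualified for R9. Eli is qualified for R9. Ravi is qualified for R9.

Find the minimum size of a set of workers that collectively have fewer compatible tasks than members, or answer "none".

Take S = {Iris, Yuki}. Its neighbourhood is {R9}, so |N(S)| = 1 < |S| = 2.
No single vertex violates Hall's condition since each has at least one neighbour, so 2 is the minimum.

2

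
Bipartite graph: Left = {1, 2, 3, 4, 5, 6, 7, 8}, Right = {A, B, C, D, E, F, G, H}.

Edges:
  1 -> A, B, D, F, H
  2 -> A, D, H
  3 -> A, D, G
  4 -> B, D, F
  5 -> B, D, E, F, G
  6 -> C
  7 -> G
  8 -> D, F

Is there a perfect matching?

A valid assignment of size 8: 1→A, 2→H, 3→D, 4→B, 5→E, 6→C, 7→G, 8→F.
Every left vertex is matched, so this is a perfect matching.

Yes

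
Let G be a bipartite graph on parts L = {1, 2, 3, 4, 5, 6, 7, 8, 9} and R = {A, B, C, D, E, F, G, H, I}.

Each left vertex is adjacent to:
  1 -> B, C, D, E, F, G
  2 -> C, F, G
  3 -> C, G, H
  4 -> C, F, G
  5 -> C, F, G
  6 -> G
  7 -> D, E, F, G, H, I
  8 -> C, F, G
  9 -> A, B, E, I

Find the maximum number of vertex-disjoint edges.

A valid assignment of size 7: 1→B, 2→G, 3→H, 4→C, 5→F, 7→E, 9→I.
The set {2, 4, 5, 6, 8} has only 3 neighbours ({C, F, G}), so by Hall's theorem at most 7 of the 9 left vertices can be matched.

7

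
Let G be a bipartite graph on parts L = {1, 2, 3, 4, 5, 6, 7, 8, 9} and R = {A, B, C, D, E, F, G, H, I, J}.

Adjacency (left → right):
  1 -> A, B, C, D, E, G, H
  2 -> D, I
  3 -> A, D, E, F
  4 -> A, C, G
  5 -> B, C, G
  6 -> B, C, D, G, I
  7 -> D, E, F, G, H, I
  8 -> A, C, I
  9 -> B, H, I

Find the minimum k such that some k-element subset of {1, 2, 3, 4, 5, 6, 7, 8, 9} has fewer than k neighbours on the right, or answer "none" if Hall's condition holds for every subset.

none

A matching saturating every left vertex exists, for instance 1→E, 2→D, 3→F, 4→A, 5→C, 6→G, 7→H, 8→I, 9→B.
By Hall's marriage theorem, this means |N(S)| ≥ |S| for every subset S, so no violating subset exists.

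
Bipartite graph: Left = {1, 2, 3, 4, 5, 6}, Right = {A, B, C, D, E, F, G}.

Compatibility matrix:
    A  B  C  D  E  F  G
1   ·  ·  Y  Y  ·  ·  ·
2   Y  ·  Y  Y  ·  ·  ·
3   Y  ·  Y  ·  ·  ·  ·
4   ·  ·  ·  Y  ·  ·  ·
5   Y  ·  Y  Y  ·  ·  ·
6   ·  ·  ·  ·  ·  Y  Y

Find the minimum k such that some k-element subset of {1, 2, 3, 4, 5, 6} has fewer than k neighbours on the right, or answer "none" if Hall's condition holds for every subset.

4

Take S = {1, 2, 3, 4}. Its neighbourhood is {A, C, D}, so |N(S)| = 3 < |S| = 4.
Every subset of size less than 4 has at least as many neighbours as members, so 4 is the minimum.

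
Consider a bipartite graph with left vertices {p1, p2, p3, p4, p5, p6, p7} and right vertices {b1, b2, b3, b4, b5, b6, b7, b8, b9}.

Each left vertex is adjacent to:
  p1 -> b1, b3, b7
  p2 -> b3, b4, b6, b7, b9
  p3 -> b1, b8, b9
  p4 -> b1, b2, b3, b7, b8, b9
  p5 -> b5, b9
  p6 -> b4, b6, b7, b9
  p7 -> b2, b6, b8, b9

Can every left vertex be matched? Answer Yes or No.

Yes

One maximum matching: p1-b3, p2-b7, p3-b9, p4-b1, p5-b5, p6-b6, p7-b8.
All 7 left vertices are covered.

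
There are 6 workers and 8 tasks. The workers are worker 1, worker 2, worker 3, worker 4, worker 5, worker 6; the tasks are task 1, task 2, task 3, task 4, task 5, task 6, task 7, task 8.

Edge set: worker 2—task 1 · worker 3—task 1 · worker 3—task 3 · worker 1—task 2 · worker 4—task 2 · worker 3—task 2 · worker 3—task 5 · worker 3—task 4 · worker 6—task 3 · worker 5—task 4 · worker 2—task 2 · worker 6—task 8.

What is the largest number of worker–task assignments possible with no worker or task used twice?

5

A valid assignment of size 5: worker 1→task 2, worker 2→task 1, worker 3→task 5, worker 5→task 4, worker 6→task 8.
The set {worker 1, worker 4} has only 1 neighbour ({task 2}), so by Hall's theorem at most 5 of the 6 workers can be matched.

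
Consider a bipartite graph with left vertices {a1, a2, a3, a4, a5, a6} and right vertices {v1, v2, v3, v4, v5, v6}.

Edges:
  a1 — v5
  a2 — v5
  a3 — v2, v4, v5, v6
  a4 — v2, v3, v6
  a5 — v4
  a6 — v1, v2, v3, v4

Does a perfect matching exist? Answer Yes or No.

The set {a1, a2} has only 1 neighbour ({v5}), so by Hall's theorem at most 5 of the 6 left vertices can be matched.
Hence no matching covers every left vertex.

No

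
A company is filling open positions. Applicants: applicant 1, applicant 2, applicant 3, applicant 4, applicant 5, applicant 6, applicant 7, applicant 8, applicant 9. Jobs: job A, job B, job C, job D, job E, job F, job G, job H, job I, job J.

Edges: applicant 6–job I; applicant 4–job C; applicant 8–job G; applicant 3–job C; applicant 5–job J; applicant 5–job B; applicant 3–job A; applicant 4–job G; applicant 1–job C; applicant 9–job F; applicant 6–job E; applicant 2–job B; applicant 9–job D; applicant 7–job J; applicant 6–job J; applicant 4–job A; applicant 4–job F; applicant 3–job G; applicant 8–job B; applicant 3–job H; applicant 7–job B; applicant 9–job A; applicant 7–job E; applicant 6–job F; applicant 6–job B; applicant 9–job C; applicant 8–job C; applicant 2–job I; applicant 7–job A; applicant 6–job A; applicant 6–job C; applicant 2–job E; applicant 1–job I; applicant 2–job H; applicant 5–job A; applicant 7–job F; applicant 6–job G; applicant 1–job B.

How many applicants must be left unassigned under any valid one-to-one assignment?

One maximum matching: applicant 1-job I, applicant 2-job H, applicant 3-job C, applicant 4-job G, applicant 5-job J, applicant 6-job F, applicant 7-job E, applicant 8-job B, applicant 9-job A.
This saturates every applicant, so 9 is the maximum.
That matches 9 of the 9, leaving 0 unmatched; no matching can do better.

0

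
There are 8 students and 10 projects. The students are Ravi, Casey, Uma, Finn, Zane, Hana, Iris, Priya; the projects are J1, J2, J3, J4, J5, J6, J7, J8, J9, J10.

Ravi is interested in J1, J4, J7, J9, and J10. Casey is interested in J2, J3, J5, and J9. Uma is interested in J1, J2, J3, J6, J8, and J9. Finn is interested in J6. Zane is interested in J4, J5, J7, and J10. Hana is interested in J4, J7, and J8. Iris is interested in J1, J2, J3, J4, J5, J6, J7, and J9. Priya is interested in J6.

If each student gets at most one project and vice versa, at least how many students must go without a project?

1

For example, pair Ravi–J7, Casey–J5, Uma–J2, Finn–J6, Zane–J10, Hana–J8, Iris–J9.
The set {Finn, Priya} has only 1 neighbour ({J6}), so by Hall's theorem at most 7 of the 8 students can be matched.
That matches 7 of the 8, leaving 1 unmatched; no matching can do better.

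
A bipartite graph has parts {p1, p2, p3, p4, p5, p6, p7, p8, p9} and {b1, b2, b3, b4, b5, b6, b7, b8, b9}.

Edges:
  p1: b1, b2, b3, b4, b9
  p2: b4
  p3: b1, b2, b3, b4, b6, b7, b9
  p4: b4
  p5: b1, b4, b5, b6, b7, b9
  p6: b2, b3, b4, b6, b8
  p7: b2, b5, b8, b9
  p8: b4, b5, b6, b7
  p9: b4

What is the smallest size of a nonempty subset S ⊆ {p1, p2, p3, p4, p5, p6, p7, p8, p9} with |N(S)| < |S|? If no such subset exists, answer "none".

2

Take S = {p2, p4}. Its neighbourhood is {b4}, so |N(S)| = 1 < |S| = 2.
No single vertex violates Hall's condition since each has at least one neighbour, so 2 is the minimum.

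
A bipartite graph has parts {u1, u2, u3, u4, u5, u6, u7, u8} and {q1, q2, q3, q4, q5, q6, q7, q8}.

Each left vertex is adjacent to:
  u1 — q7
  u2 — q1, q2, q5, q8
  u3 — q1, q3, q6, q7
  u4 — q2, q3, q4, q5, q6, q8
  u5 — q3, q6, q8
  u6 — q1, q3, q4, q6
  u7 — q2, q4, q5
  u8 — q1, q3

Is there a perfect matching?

One maximum matching: u1-q7, u2-q2, u3-q1, u4-q6, u5-q8, u6-q4, u7-q5, u8-q3.
Every left vertex is matched, so this is a perfect matching.

Yes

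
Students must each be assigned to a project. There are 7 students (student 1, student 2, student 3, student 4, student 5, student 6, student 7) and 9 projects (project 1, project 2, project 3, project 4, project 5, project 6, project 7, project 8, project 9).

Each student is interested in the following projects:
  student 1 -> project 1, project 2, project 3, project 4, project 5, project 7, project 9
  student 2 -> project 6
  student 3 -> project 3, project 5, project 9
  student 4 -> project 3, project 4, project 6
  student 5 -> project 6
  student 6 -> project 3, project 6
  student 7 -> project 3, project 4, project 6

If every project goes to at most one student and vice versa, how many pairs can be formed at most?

A valid assignment of size 5: student 1-project 9, student 2-project 6, student 3-project 5, student 4-project 4, student 6-project 3.
The set {student 2, student 4, student 5, student 6, student 7} has only 3 neighbours ({project 3, project 4, project 6}), so by Hall's theorem at most 5 of the 7 students can be matched.

5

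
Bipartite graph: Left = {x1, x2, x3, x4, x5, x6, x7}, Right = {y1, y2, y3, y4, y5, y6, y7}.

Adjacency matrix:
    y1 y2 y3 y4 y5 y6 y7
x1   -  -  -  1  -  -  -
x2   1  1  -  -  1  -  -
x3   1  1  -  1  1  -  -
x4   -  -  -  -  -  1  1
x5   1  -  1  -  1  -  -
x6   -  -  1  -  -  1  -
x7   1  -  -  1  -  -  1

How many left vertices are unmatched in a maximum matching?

One maximum matching: x1→y4, x2→y5, x3→y2, x4→y6, x5→y1, x6→y3, x7→y7.
All 7 left vertices are matched, so no larger matching exists.
That matches 7 of the 7, leaving 0 unmatched; no matching can do better.

0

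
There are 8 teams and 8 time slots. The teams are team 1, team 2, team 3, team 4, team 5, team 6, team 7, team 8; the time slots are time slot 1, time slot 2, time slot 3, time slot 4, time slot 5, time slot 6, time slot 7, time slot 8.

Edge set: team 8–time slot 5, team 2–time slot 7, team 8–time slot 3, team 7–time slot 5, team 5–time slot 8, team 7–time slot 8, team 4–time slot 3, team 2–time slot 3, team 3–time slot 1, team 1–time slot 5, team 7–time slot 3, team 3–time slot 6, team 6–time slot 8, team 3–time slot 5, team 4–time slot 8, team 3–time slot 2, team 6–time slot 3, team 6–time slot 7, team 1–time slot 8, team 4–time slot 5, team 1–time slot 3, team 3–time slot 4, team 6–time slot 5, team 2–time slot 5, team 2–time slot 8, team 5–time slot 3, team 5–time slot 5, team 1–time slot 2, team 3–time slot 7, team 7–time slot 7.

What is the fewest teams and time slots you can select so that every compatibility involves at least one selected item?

6

The 6 edges team 1–time slot 2, team 2–time slot 3, team 3–time slot 4, team 4–time slot 8, team 5–time slot 5, team 6–time slot 7 form a matching, so any vertex cover needs at least 6 vertices (one per matched edge).
Conversely {team 1, team 3, time slot 3, time slot 5, time slot 7, time slot 8} meets every edge and has exactly 6 vertices, so 6 is optimal.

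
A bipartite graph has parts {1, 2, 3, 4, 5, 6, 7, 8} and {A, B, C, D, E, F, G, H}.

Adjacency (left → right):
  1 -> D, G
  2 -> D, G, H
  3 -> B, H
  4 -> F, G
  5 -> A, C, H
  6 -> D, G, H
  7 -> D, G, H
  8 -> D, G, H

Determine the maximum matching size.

A valid assignment of size 6: 1→D, 2→H, 3→B, 4→F, 5→C, 6→G.
The set {1, 2, 6, 7, 8} has only 3 neighbours ({D, G, H}), so by Hall's theorem at most 6 of the 8 left vertices can be matched.

6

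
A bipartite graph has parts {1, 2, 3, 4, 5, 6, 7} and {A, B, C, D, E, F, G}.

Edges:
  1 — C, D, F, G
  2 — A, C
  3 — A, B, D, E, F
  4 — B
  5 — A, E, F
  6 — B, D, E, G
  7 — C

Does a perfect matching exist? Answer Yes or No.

One maximum matching: 1–F, 2–A, 3–D, 4–B, 5–E, 6–G, 7–C.
All 7 left vertices are covered.

Yes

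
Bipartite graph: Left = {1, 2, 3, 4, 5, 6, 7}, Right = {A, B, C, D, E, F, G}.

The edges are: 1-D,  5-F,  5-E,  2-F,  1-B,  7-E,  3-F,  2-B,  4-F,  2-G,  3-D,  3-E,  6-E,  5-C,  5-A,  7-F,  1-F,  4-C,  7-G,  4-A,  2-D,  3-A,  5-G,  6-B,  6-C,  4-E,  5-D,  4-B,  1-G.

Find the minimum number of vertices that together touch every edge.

{1, 2, 3, 4, 5, 6, 7} is a vertex cover of size 7: every edge has an endpoint in this set.
No smaller cover exists because 1–B, 2–F, 3–D, 4–A, 5–G, 6–C, 7–E is a matching of size 7, and a cover must include an endpoint of each of these disjoint edges (König's theorem).

7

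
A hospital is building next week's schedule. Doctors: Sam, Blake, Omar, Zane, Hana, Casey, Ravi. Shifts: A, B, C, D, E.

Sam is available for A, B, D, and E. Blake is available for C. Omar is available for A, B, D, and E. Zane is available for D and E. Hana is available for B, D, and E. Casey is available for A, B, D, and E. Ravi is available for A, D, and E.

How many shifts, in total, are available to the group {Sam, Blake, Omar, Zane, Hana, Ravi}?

The union of neighbours of {Sam, Blake, Omar, Zane, Hana, Ravi} is {A, B, C, D, E}, which has 5 elements.
Since |N(S)| = 5 < |S| = 6, Hall's condition fails for this subset.

5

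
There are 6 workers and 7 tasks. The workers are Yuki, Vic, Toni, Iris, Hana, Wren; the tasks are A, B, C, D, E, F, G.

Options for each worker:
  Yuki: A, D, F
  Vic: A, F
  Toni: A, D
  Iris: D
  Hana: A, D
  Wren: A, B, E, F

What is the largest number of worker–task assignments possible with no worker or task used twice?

4

One maximum matching: Yuki-F, Vic-A, Toni-D, Wren-B.
The set {Yuki, Vic, Toni, Iris, Hana} has only 3 neighbours ({A, D, F}), so by Hall's theorem at most 4 of the 6 workers can be matched.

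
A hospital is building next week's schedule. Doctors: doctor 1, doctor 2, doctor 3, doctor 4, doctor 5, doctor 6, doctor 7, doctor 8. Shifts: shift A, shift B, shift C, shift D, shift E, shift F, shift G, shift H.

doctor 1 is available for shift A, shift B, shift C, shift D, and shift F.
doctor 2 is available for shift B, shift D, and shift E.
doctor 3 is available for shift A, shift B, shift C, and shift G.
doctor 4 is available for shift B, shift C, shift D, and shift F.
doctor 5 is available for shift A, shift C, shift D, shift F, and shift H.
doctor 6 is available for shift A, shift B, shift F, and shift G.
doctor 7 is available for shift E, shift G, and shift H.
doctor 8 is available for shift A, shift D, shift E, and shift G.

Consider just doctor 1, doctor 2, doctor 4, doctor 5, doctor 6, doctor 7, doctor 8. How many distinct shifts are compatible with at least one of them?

The union of neighbours of {doctor 1, doctor 2, doctor 4, doctor 5, doctor 6, doctor 7, doctor 8} is {shift A, shift B, shift C, shift D, shift E, shift F, shift G, shift H}, which has 8 elements.
Since |N(S)| = 8 ≥ |S| = 7, Hall's condition holds for this subset.

8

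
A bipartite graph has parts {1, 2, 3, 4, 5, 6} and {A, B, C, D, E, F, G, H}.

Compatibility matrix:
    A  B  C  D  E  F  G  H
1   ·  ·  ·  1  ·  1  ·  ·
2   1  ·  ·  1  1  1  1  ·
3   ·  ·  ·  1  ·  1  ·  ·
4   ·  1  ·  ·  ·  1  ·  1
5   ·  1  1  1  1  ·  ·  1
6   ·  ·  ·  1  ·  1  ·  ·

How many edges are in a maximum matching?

For example, pair 1-D, 2-G, 3-F, 4-B, 5-E.
The set {1, 3, 6} has only 2 neighbours ({D, F}), so by Hall's theorem at most 5 of the 6 left vertices can be matched.

5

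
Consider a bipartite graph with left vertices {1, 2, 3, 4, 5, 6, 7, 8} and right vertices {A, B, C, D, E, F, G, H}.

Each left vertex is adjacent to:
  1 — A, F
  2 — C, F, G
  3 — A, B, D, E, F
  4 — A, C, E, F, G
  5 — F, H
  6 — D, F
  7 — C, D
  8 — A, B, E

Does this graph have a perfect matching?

Yes

For example, pair 1–A, 2–F, 3–E, 4–G, 5–H, 6–D, 7–C, 8–B.
Every left vertex is matched, so this is a perfect matching.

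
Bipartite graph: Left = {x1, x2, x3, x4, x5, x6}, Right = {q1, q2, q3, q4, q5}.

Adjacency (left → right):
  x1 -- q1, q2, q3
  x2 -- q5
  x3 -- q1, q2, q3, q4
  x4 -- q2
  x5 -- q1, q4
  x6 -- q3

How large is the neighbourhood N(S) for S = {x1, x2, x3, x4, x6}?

The union of neighbours of {x1, x2, x3, x4, x6} is {q1, q2, q3, q4, q5}, which has 5 elements.
Since |N(S)| = 5 ≥ |S| = 5, Hall's condition holds for this subset.

5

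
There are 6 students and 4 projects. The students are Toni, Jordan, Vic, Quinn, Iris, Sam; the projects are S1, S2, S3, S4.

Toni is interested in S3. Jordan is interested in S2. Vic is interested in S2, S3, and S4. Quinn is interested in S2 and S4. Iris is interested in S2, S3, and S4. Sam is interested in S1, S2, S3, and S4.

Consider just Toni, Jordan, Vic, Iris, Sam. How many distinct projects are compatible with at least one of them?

4

The union of neighbours of {Toni, Jordan, Vic, Iris, Sam} is {S1, S2, S3, S4}, which has 4 elements.
Since |N(S)| = 4 < |S| = 5, Hall's condition fails for this subset.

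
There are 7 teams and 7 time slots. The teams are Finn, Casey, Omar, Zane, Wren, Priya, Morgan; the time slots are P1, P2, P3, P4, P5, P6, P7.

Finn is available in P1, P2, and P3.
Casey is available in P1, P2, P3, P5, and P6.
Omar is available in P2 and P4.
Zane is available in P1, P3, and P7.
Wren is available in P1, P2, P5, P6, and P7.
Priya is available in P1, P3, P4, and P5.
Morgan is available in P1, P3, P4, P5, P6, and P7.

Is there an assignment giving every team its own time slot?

Yes

For example, pair Finn→P3, Casey→P6, Omar→P4, Zane→P7, Wren→P2, Priya→P5, Morgan→P1.
Every team is matched, so this is a perfect matching.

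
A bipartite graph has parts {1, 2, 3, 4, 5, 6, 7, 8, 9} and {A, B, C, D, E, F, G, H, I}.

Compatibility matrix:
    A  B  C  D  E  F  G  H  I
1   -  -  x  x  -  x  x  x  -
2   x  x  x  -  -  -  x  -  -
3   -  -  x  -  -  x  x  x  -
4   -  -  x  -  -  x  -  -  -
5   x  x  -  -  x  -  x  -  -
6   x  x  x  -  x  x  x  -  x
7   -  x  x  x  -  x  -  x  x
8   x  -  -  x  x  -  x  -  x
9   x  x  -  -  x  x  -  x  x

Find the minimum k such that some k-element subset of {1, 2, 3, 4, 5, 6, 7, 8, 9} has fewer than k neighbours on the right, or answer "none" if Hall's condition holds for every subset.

A matching saturating every left vertex exists, for instance 1→G, 2→B, 3→F, 4→C, 5→E, 6→I, 7→H, 8→D, 9→A.
By Hall's marriage theorem, this means |N(S)| ≥ |S| for every subset S, so no violating subset exists.

none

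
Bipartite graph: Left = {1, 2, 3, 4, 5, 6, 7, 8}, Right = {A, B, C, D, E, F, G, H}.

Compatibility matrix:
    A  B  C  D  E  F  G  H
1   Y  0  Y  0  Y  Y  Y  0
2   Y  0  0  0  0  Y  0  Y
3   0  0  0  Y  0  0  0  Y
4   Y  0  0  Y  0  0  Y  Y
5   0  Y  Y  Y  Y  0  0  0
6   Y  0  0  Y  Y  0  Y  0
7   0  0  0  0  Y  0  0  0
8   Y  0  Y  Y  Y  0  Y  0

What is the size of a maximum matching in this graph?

8

For example, pair 1-C, 2-F, 3-H, 4-D, 5-B, 6-A, 7-E, 8-G.
This saturates every left vertex, so 8 is the maximum.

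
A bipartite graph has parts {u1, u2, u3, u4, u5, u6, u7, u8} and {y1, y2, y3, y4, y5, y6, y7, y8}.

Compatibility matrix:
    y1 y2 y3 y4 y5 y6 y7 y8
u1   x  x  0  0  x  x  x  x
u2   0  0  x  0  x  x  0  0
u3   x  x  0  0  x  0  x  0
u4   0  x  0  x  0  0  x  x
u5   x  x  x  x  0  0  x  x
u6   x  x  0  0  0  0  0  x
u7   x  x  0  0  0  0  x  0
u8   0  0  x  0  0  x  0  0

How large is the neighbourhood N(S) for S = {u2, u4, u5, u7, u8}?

The union of neighbours of {u2, u4, u5, u7, u8} is {y1, y2, y3, y4, y5, y6, y7, y8}, which has 8 elements.
Since |N(S)| = 8 ≥ |S| = 5, Hall's condition holds for this subset.

8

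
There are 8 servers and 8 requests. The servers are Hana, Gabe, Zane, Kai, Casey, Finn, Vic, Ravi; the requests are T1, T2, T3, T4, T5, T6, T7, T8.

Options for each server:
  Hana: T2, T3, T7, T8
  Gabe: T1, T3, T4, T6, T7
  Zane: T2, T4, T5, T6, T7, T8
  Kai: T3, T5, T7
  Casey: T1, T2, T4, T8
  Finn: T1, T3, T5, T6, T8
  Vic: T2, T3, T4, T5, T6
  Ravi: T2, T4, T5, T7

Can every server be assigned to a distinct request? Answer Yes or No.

Yes

A valid assignment of size 8: Hana→T8, Gabe→T1, Zane→T4, Kai→T3, Casey→T2, Finn→T6, Vic→T5, Ravi→T7.
All 8 servers are covered.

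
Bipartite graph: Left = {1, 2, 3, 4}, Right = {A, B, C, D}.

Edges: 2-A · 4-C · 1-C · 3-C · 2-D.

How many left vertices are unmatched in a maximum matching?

2

A valid assignment of size 2: 1→C, 2→D.
The set {1, 3, 4} has only 1 neighbour ({C}), so by Hall's theorem at most 2 of the 4 left vertices can be matched.
That matches 2 of the 4, leaving 2 unmatched; no matching can do better.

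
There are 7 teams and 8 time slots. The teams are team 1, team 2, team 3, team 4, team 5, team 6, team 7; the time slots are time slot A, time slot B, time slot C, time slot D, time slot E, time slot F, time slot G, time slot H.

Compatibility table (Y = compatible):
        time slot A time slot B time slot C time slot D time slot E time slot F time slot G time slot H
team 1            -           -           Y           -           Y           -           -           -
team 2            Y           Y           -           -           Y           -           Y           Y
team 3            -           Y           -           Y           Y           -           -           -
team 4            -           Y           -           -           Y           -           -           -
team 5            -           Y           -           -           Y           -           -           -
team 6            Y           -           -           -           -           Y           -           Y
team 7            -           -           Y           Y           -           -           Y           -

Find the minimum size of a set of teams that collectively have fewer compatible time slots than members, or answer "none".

A matching saturating every team exists, for instance team 1→time slot C, team 2→time slot H, team 3→time slot D, team 4→time slot E, team 5→time slot B, team 6→time slot F, team 7→time slot G.
By Hall's marriage theorem, this means |N(S)| ≥ |S| for every subset S, so no violating subset exists.

none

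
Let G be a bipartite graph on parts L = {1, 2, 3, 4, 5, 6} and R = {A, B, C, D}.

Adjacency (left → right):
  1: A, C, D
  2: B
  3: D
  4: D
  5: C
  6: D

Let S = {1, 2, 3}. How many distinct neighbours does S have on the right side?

4

The union of neighbours of {1, 2, 3} is {A, B, C, D}, which has 4 elements.
Since |N(S)| = 4 ≥ |S| = 3, Hall's condition holds for this subset.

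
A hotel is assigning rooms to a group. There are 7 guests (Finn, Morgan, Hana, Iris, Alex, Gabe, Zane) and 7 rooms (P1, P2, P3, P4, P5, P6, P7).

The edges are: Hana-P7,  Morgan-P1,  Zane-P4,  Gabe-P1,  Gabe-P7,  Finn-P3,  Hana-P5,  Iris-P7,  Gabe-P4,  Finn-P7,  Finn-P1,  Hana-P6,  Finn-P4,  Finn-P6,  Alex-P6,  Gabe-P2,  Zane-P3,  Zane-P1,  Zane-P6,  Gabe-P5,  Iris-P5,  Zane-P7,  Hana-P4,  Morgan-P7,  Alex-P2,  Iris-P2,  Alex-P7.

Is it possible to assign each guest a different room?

Yes

One maximum matching: Finn-P3, Morgan-P7, Hana-P4, Iris-P5, Alex-P6, Gabe-P2, Zane-P1.
All 7 guests are covered.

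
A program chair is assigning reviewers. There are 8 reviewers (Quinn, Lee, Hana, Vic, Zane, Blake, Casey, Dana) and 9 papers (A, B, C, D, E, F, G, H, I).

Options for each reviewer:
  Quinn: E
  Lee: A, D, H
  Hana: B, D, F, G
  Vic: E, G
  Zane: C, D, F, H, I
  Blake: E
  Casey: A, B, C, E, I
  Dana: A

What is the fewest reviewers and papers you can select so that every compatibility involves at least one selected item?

7

A maximum matching has 7 edges (e.g. Quinn–E, Lee–D, Hana–F, Vic–G, Zane–H, Casey–B, Dana–A).
By König's theorem the minimum vertex cover has the same size. One such cover is {Lee, Hana, Vic, Zane, Casey, Dana, E}.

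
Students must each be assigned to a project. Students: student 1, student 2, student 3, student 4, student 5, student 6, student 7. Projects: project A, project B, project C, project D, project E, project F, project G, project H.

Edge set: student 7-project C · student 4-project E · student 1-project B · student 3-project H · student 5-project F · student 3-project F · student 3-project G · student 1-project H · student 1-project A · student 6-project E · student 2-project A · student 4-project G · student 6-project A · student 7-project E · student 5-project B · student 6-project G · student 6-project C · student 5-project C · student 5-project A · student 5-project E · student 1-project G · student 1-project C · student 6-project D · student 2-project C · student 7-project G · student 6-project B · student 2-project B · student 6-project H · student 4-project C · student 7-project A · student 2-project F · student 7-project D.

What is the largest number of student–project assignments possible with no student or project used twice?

7

One maximum matching: student 1–project A, student 2–project B, student 3–project H, student 4–project E, student 5–project F, student 6–project C, student 7–project G.
All 7 students are matched, so no larger matching exists.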